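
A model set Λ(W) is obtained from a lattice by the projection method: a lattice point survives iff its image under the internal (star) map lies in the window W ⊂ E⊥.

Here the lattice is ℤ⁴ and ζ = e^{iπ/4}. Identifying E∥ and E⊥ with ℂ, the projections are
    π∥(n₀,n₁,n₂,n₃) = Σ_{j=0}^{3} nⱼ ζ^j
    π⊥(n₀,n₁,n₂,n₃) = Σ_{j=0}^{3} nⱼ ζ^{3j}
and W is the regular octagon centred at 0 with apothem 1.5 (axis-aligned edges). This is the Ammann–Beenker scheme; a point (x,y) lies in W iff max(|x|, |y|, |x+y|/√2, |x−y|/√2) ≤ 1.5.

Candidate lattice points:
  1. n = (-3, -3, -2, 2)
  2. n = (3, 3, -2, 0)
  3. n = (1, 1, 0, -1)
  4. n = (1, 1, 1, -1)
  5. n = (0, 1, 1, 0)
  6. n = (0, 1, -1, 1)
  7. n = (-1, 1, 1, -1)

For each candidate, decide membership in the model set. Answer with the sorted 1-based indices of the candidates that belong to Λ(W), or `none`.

1, 3, 4, 5

Internal map: ζ^{3j} for j=0..3 gives (1,0), (−√2/2,√2/2), (0,−1), (√2/2,√2/2).
#1 (-3, -3, -2, 2): internal (0.53553, 1.29289); octagon support 1.29289 vs apothem 1.5 → ∈ W
#2 (3, 3, -2, 0): internal (0.87868, 4.12132); octagon support 4.12132 vs apothem 1.5 → ∉ W
#3 (1, 1, 0, -1): internal (-0.41421, 0.00000); octagon support 0.41421 vs apothem 1.5 → ∈ W
#4 (1, 1, 1, -1): internal (-0.41421, -1.00000); octagon support 1.00000 vs apothem 1.5 → ∈ W
#5 (0, 1, 1, 0): internal (-0.70711, -0.29289); octagon support 0.70711 vs apothem 1.5 → ∈ W
#6 (0, 1, -1, 1): internal (0.00000, 2.41421); octagon support 2.41421 vs apothem 1.5 → ∉ W
#7 (-1, 1, 1, -1): internal (-2.41421, -1.00000); octagon support 2.41421 vs apothem 1.5 → ∉ W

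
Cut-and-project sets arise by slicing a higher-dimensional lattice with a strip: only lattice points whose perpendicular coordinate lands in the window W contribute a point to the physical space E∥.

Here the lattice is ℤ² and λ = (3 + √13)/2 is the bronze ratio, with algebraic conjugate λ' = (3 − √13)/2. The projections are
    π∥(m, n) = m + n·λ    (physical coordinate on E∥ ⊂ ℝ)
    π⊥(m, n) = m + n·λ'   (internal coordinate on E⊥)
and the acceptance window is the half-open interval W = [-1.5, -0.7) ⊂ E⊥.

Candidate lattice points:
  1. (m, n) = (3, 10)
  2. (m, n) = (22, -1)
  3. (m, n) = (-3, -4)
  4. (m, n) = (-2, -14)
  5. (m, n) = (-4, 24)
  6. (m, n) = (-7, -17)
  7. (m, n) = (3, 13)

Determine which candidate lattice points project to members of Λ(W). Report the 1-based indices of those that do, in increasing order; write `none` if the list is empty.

7

Numerically λ ≈ 3.3028 and λ' = −1/λ ≈ -0.3028.
candidate 1: (m,n)=(3,10) → π∥ = 3+10·λ ≈ 36.0278, π⊥ = 3+10·λ' ≈ -0.0278 ∉ [-1.5, -0.7) ⇒ out
candidate 2: (m,n)=(22,-1) → π∥ = 22-1·λ ≈ 18.6972, π⊥ = 22-1·λ' ≈ 22.3028 ∉ [-1.5, -0.7) ⇒ out
candidate 3: (m,n)=(-3,-4) → π∥ = -3-4·λ ≈ -16.2111, π⊥ = -3-4·λ' ≈ -1.7889 ∉ [-1.5, -0.7) ⇒ out
candidate 4: (m,n)=(-2,-14) → π∥ = -2-14·λ ≈ -48.2389, π⊥ = -2-14·λ' ≈ 2.2389 ∉ [-1.5, -0.7) ⇒ out
candidate 5: (m,n)=(-4,24) → π∥ = -4+24·λ ≈ 75.2666, π⊥ = -4+24·λ' ≈ -11.2666 ∉ [-1.5, -0.7) ⇒ out
candidate 6: (m,n)=(-7,-17) → π∥ = -7-17·λ ≈ -63.1472, π⊥ = -7-17·λ' ≈ -1.8528 ∉ [-1.5, -0.7) ⇒ out
candidate 7: (m,n)=(3,13) → π∥ = 3+13·λ ≈ 45.9361, π⊥ = 3+13·λ' ≈ -0.9361 ∈ [-1.5, -0.7) ⇒ IN Λ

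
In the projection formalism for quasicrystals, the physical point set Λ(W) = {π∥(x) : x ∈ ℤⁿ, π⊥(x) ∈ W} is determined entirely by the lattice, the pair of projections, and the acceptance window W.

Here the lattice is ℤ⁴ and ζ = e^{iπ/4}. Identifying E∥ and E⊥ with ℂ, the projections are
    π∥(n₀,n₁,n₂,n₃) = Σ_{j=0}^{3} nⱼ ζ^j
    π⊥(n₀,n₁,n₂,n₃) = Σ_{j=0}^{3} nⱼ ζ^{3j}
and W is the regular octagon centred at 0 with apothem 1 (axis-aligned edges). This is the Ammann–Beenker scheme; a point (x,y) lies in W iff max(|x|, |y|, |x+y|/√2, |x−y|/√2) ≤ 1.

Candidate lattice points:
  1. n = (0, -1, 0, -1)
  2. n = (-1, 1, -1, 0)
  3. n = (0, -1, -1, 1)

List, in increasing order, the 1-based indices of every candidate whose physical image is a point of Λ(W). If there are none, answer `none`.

π⊥(n) = n₀ + n₁ζ³ + n₂ζ⁶ + n₃ζ⁹ where ζ = e^{iπ/4}.
candidate 1: n = (0, -1, 0, -1) → π⊥ ≈ (+0.0000, -1.4142); max(|x|,|y|,|x±y|/√2) = 1.4142 > 1 ⇒ ∉ W
candidate 2: n = (-1, 1, -1, 0) → π⊥ ≈ (-1.7071, +1.7071); max(|x|,|y|,|x±y|/√2) = 2.4142 > 1 ⇒ ∉ W
candidate 3: n = (0, -1, -1, 1) → π⊥ ≈ (+1.4142, +1.0000); max(|x|,|y|,|x±y|/√2) = 1.7071 > 1 ⇒ ∉ W

none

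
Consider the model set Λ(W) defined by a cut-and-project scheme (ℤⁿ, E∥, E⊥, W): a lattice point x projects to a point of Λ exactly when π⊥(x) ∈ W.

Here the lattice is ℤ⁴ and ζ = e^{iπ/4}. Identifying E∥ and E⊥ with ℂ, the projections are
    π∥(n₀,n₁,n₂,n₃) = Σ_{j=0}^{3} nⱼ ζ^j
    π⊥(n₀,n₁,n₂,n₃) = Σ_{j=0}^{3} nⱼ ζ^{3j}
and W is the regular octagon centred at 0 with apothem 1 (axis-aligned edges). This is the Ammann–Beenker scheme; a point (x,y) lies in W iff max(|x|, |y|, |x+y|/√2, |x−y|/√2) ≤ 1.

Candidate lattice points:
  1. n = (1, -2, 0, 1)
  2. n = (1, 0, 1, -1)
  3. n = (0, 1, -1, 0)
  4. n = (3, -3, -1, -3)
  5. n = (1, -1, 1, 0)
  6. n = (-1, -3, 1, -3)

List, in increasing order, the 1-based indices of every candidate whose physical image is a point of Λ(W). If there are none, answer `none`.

With ζ = e^{iπ/4} the internal vectors are ζ^0,ζ^3,ζ^6,ζ^9.
candidate 1: n = (1, -2, 0, 1) → π⊥ ≈ (+3.12132, -0.70711); max(|x|,|y|,|x±y|/√2) = 3.12132 > 1 ⇒ ∉ W
candidate 2: n = (1, 0, 1, -1) → π⊥ ≈ (+0.29289, -1.70711); max(|x|,|y|,|x±y|/√2) = 1.70711 > 1 ⇒ ∉ W
candidate 3: n = (0, 1, -1, 0) → π⊥ ≈ (-0.70711, +1.70711); max(|x|,|y|,|x±y|/√2) = 1.70711 > 1 ⇒ ∉ W
candidate 4: n = (3, -3, -1, -3) → π⊥ ≈ (+3.00000, -3.24264); max(|x|,|y|,|x±y|/√2) = 4.41421 > 1 ⇒ ∉ W
candidate 5: n = (1, -1, 1, 0) → π⊥ ≈ (+1.70711, -1.70711); max(|x|,|y|,|x±y|/√2) = 2.41421 > 1 ⇒ ∉ W
candidate 6: n = (-1, -3, 1, -3) → π⊥ ≈ (-1.00000, -5.24264); max(|x|,|y|,|x±y|/√2) = 5.24264 > 1 ⇒ ∉ W

none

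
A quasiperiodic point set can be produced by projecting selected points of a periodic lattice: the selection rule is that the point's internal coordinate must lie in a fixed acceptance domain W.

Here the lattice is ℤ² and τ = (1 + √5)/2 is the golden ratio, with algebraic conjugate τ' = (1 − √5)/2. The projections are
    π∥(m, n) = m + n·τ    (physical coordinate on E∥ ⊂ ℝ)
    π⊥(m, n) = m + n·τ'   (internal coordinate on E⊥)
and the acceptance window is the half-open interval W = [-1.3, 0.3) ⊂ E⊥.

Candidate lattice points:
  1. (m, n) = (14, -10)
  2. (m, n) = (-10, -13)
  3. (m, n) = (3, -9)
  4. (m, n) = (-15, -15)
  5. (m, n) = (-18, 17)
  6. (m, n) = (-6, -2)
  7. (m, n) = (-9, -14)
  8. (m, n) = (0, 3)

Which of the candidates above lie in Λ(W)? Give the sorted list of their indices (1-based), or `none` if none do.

Compute τ' = (1−√5)/2 = -0.618034, so π⊥(m,n) = m -0.618034·n.
[1] lift (14,-10): star map gives 20.180340; window check -1.3 ≤ 20.180340 < 0.3 is false → out
[2] lift (-10,-13): star map gives -1.965558; window check -1.3 ≤ -1.965558 < 0.3 is false → out
[3] lift (3,-9): star map gives 8.562306; window check -1.3 ≤ 8.562306 < 0.3 is false → out
[4] lift (-15,-15): star map gives -5.729490; window check -1.3 ≤ -5.729490 < 0.3 is false → out
[5] lift (-18,17): star map gives -28.506578; window check -1.3 ≤ -28.506578 < 0.3 is false → out
[6] lift (-6,-2): star map gives -4.763932; window check -1.3 ≤ -4.763932 < 0.3 is false → out
[7] lift (-9,-14): star map gives -0.347524; window check -1.3 ≤ -0.347524 < 0.3 is true → IN Λ
[8] lift (0,3): star map gives -1.854102; window check -1.3 ≤ -1.854102 < 0.3 is false → out

7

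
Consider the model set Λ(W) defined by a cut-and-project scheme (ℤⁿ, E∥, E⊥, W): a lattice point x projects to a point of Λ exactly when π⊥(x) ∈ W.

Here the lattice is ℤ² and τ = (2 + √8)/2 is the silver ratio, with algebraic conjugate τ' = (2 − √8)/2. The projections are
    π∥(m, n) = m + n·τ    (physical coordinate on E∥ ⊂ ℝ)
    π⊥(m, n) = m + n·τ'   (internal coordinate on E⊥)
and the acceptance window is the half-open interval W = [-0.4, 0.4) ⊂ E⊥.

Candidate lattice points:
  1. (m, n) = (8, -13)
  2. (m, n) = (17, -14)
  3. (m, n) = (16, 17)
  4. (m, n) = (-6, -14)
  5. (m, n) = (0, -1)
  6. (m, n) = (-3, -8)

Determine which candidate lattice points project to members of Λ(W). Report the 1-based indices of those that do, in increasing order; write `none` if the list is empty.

Compute τ' = (2−√8)/2 = -0.414214, so π⊥(m,n) = m -0.414214·n.
#1 (8,-13): internal coord 8 + (-13)·τ' = +13.384776; +13.384776 ∉ [-0.4, 0.4) → out
#2 (17,-14): internal coord 17 + (-14)·τ' = +22.798990; +22.798990 ∉ [-0.4, 0.4) → out
#3 (16,17): internal coord 16 + (17)·τ' = +8.958369; +8.958369 ∉ [-0.4, 0.4) → out
#4 (-6,-14): internal coord -6 + (-14)·τ' = -0.201010; -0.201010 ∈ [-0.4, 0.4) → IN Λ
#5 (0,-1): internal coord 0 + (-1)·τ' = +0.414214; +0.414214 ∉ [-0.4, 0.4) → out
#6 (-3,-8): internal coord -3 + (-8)·τ' = +0.313708; +0.313708 ∈ [-0.4, 0.4) → IN Λ

4, 6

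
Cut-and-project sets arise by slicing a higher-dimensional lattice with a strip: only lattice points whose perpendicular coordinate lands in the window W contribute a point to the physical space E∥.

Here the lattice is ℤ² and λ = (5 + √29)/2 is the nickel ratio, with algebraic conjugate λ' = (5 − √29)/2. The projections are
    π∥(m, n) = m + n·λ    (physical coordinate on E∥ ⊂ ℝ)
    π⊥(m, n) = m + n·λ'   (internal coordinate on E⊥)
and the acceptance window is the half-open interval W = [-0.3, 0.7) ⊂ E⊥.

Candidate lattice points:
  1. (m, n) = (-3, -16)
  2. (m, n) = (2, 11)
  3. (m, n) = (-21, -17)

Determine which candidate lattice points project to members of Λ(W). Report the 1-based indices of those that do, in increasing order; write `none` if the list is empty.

Compute λ' = (5−√29)/2 = -0.19258, so π⊥(m,n) = m -0.19258·n.
candidate 1: (m,n)=(-3,-16) → π∥ = -3-16·λ ≈ -86.08132, π⊥ = -3-16·λ' ≈ 0.08132 ∈ [-0.3, 0.7) ⇒ IN Λ
candidate 2: (m,n)=(2,11) → π∥ = 2+11·λ ≈ 59.11841, π⊥ = 2+11·λ' ≈ -0.11841 ∈ [-0.3, 0.7) ⇒ IN Λ
candidate 3: (m,n)=(-21,-17) → π∥ = -21-17·λ ≈ -109.27390, π⊥ = -21-17·λ' ≈ -17.72610 ∉ [-0.3, 0.7) ⇒ out

1, 2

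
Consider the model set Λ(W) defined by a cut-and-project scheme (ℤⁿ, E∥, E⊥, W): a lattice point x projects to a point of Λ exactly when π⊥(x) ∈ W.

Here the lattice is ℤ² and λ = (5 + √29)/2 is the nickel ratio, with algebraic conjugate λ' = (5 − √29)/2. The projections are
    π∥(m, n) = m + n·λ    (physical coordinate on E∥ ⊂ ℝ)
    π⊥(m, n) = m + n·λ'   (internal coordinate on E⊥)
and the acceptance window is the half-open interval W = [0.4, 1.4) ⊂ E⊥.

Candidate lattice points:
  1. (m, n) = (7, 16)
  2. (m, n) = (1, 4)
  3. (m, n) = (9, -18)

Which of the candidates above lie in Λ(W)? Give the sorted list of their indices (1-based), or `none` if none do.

λ' = (5−√29)/2 ≈ -0.192582.
#1 (7,16): internal coord 7 + (16)·λ' = +3.918682; +3.918682 ∉ [0.4, 1.4) → out
#2 (1,4): internal coord 1 + (4)·λ' = +0.229670; +0.229670 ∉ [0.4, 1.4) → out
#3 (9,-18): internal coord 9 + (-18)·λ' = +12.466483; +12.466483 ∉ [0.4, 1.4) → out

none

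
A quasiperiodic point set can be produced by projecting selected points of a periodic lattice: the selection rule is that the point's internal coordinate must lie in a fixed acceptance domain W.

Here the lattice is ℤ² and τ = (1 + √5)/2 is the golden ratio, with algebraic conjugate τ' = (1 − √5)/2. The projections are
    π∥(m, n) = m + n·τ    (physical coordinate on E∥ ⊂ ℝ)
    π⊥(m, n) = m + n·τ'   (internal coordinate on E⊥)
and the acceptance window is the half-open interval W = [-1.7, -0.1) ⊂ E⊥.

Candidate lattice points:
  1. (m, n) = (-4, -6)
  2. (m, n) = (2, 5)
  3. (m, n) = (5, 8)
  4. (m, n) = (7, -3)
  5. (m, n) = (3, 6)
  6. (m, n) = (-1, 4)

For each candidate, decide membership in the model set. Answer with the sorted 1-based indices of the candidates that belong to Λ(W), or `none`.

Numerically τ ≈ 1.61803 and τ' = −1/τ ≈ -0.61803.
candidate 1: (m,n)=(-4,-6) → π∥ = -4-6·τ ≈ -13.70820, π⊥ = -4-6·τ' ≈ -0.29180 ∈ [-1.7, -0.1) ⇒ IN Λ
candidate 2: (m,n)=(2,5) → π∥ = 2+5·τ ≈ 10.09017, π⊥ = 2+5·τ' ≈ -1.09017 ∈ [-1.7, -0.1) ⇒ IN Λ
candidate 3: (m,n)=(5,8) → π∥ = 5+8·τ ≈ 17.94427, π⊥ = 5+8·τ' ≈ 0.05573 ∉ [-1.7, -0.1) ⇒ out
candidate 4: (m,n)=(7,-3) → π∥ = 7-3·τ ≈ 2.14590, π⊥ = 7-3·τ' ≈ 8.85410 ∉ [-1.7, -0.1) ⇒ out
candidate 5: (m,n)=(3,6) → π∥ = 3+6·τ ≈ 12.70820, π⊥ = 3+6·τ' ≈ -0.70820 ∈ [-1.7, -0.1) ⇒ IN Λ
candidate 6: (m,n)=(-1,4) → π∥ = -1+4·τ ≈ 5.47214, π⊥ = -1+4·τ' ≈ -3.47214 ∉ [-1.7, -0.1) ⇒ out

1, 2, 5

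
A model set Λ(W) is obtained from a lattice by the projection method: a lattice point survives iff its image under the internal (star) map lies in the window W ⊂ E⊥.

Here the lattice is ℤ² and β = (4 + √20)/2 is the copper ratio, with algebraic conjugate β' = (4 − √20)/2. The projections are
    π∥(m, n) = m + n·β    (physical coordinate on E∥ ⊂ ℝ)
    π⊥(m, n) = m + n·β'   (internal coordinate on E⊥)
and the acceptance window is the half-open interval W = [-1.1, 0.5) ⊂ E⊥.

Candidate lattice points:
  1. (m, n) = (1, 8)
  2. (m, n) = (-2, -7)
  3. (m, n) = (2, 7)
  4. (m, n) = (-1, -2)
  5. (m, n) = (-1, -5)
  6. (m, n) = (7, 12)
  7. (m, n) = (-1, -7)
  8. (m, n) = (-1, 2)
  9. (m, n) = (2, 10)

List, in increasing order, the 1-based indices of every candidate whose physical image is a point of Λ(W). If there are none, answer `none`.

Compute β' = (4−√20)/2 = -0.236068, so π⊥(m,n) = m -0.236068·n.
[1] lift (1,8): star map gives -0.888544; window check -1.1 ≤ -0.888544 < 0.5 is true → IN Λ
[2] lift (-2,-7): star map gives -0.347524; window check -1.1 ≤ -0.347524 < 0.5 is true → IN Λ
[3] lift (2,7): star map gives 0.347524; window check -1.1 ≤ 0.347524 < 0.5 is true → IN Λ
[4] lift (-1,-2): star map gives -0.527864; window check -1.1 ≤ -0.527864 < 0.5 is true → IN Λ
[5] lift (-1,-5): star map gives 0.180340; window check -1.1 ≤ 0.180340 < 0.5 is true → IN Λ
[6] lift (7,12): star map gives 4.167184; window check -1.1 ≤ 4.167184 < 0.5 is false → out
[7] lift (-1,-7): star map gives 0.652476; window check -1.1 ≤ 0.652476 < 0.5 is false → out
[8] lift (-1,2): star map gives -1.472136; window check -1.1 ≤ -1.472136 < 0.5 is false → out
[9] lift (2,10): star map gives -0.360680; window check -1.1 ≤ -0.360680 < 0.5 is true → IN Λ

1, 2, 3, 4, 5, 9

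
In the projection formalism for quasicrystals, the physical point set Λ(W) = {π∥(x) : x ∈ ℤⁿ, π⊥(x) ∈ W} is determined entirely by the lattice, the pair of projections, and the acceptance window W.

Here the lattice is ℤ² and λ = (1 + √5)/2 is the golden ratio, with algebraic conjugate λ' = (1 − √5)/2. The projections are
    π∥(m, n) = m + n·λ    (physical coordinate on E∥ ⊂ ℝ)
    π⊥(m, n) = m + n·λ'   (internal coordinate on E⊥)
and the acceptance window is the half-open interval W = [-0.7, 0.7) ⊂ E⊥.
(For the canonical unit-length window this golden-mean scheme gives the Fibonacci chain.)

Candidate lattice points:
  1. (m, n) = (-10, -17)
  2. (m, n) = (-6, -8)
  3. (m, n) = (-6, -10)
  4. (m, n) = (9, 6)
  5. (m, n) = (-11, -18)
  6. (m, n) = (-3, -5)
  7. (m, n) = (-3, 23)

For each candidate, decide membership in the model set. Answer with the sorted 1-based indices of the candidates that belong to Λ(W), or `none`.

Numerically λ ≈ 1.618034 and λ' = −1/λ ≈ -0.618034.
#1 (-10,-17): internal coord -10 + (-17)·λ' = +0.506578; +0.506578 ∈ [-0.7, 0.7) → IN Λ
#2 (-6,-8): internal coord -6 + (-8)·λ' = -1.055728; -1.055728 ∉ [-0.7, 0.7) → out
#3 (-6,-10): internal coord -6 + (-10)·λ' = +0.180340; +0.180340 ∈ [-0.7, 0.7) → IN Λ
#4 (9,6): internal coord 9 + (6)·λ' = +5.291796; +5.291796 ∉ [-0.7, 0.7) → out
#5 (-11,-18): internal coord -11 + (-18)·λ' = +0.124612; +0.124612 ∈ [-0.7, 0.7) → IN Λ
#6 (-3,-5): internal coord -3 + (-5)·λ' = +0.090170; +0.090170 ∈ [-0.7, 0.7) → IN Λ
#7 (-3,23): internal coord -3 + (23)·λ' = -17.214782; -17.214782 ∉ [-0.7, 0.7) → out

1, 3, 5, 6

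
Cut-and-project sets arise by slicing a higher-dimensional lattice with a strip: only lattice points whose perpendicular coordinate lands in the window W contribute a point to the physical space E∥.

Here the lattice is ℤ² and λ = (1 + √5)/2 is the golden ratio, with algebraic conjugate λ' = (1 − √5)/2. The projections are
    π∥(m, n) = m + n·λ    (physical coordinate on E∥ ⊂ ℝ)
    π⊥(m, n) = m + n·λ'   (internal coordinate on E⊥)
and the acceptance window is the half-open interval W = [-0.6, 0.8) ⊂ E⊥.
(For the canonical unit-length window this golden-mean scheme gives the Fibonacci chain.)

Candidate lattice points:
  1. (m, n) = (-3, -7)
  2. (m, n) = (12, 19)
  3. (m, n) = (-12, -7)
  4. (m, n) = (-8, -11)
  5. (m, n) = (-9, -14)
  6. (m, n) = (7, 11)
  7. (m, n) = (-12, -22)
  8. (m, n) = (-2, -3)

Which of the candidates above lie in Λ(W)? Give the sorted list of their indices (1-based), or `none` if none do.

Numerically λ ≈ 1.618034 and λ' = −1/λ ≈ -0.618034.
[1] lift (-3,-7): star map gives 1.326238; window check -0.6 ≤ 1.326238 < 0.8 is false → out
[2] lift (12,19): star map gives 0.257354; window check -0.6 ≤ 0.257354 < 0.8 is true → IN Λ
[3] lift (-12,-7): star map gives -7.673762; window check -0.6 ≤ -7.673762 < 0.8 is false → out
[4] lift (-8,-11): star map gives -1.201626; window check -0.6 ≤ -1.201626 < 0.8 is false → out
[5] lift (-9,-14): star map gives -0.347524; window check -0.6 ≤ -0.347524 < 0.8 is true → IN Λ
[6] lift (7,11): star map gives 0.201626; window check -0.6 ≤ 0.201626 < 0.8 is true → IN Λ
[7] lift (-12,-22): star map gives 1.596748; window check -0.6 ≤ 1.596748 < 0.8 is false → out
[8] lift (-2,-3): star map gives -0.145898; window check -0.6 ≤ -0.145898 < 0.8 is true → IN Λ

2, 5, 6, 8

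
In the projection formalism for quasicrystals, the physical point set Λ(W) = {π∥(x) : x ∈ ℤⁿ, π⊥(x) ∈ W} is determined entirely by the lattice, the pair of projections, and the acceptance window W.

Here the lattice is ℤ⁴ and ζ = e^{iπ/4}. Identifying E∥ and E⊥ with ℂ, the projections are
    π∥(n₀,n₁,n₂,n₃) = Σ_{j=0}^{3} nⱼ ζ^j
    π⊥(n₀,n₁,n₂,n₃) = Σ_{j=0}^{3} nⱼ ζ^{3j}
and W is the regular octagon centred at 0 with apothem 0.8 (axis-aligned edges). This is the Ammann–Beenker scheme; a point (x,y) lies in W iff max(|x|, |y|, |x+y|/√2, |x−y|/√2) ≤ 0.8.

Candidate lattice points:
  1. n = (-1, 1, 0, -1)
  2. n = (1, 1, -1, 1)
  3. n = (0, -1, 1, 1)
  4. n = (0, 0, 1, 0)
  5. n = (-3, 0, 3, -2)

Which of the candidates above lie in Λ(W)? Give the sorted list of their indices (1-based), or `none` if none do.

none

π⊥(n) = n₀ + n₁ζ³ + n₂ζ⁶ + n₃ζ⁹ where ζ = e^{iπ/4}.
candidate 1: n = (-1, 1, 0, -1) → π⊥ ≈ (-2.41421, +0.00000); max(|x|,|y|,|x±y|/√2) = 2.41421 > 0.8 ⇒ ∉ W
candidate 2: n = (1, 1, -1, 1) → π⊥ ≈ (+1.00000, +2.41421); max(|x|,|y|,|x±y|/√2) = 2.41421 > 0.8 ⇒ ∉ W
candidate 3: n = (0, -1, 1, 1) → π⊥ ≈ (+1.41421, -1.00000); max(|x|,|y|,|x±y|/√2) = 1.70711 > 0.8 ⇒ ∉ W
candidate 4: n = (0, 0, 1, 0) → π⊥ ≈ (+0.00000, -1.00000); max(|x|,|y|,|x±y|/√2) = 1.00000 > 0.8 ⇒ ∉ W
candidate 5: n = (-3, 0, 3, -2) → π⊥ ≈ (-4.41421, -4.41421); max(|x|,|y|,|x±y|/√2) = 6.24264 > 0.8 ⇒ ∉ W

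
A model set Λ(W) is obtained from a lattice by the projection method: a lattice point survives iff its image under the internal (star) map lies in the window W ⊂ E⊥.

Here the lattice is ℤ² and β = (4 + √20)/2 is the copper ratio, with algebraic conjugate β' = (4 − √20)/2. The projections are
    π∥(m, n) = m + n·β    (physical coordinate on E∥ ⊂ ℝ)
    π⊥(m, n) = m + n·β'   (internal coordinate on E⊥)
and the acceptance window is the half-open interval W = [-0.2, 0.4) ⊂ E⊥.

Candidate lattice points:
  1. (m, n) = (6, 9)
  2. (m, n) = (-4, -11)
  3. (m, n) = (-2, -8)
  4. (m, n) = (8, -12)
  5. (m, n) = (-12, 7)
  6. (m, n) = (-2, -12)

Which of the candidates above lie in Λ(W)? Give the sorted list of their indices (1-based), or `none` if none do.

3

Numerically β ≈ 4.236068 and β' = −1/β ≈ -0.236068.
candidate 1: (m,n)=(6,9) → π∥ = 6+9·β ≈ 44.124612, π⊥ = 6+9·β' ≈ 3.875388 ∉ [-0.2, 0.4) ⇒ out
candidate 2: (m,n)=(-4,-11) → π∥ = -4-11·β ≈ -50.596748, π⊥ = -4-11·β' ≈ -1.403252 ∉ [-0.2, 0.4) ⇒ out
candidate 3: (m,n)=(-2,-8) → π∥ = -2-8·β ≈ -35.888544, π⊥ = -2-8·β' ≈ -0.111456 ∈ [-0.2, 0.4) ⇒ IN Λ
candidate 4: (m,n)=(8,-12) → π∥ = 8-12·β ≈ -42.832816, π⊥ = 8-12·β' ≈ 10.832816 ∉ [-0.2, 0.4) ⇒ out
candidate 5: (m,n)=(-12,7) → π∥ = -12+7·β ≈ 17.652476, π⊥ = -12+7·β' ≈ -13.652476 ∉ [-0.2, 0.4) ⇒ out
candidate 6: (m,n)=(-2,-12) → π∥ = -2-12·β ≈ -52.832816, π⊥ = -2-12·β' ≈ 0.832816 ∉ [-0.2, 0.4) ⇒ out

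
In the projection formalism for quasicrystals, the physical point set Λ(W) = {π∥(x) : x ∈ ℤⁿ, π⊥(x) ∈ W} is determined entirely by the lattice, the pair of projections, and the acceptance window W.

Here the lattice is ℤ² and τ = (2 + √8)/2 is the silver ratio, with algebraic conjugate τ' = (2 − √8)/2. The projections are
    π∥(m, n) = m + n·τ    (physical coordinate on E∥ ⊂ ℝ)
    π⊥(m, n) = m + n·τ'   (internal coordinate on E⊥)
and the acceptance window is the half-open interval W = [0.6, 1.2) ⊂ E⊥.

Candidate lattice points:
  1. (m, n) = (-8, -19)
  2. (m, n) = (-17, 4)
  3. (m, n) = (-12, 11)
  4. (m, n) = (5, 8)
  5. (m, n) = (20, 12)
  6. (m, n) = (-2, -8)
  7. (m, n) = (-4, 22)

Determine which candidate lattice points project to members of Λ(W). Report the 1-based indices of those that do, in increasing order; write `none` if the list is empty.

none

Numerically τ ≈ 2.414214 and τ' = −1/τ ≈ -0.414214.
candidate 1: (m,n)=(-8,-19) → π∥ = -8-19·τ ≈ -53.870058, π⊥ = -8-19·τ' ≈ -0.129942 ∉ [0.6, 1.2) ⇒ out
candidate 2: (m,n)=(-17,4) → π∥ = -17+4·τ ≈ -7.343146, π⊥ = -17+4·τ' ≈ -18.656854 ∉ [0.6, 1.2) ⇒ out
candidate 3: (m,n)=(-12,11) → π∥ = -12+11·τ ≈ 14.556349, π⊥ = -12+11·τ' ≈ -16.556349 ∉ [0.6, 1.2) ⇒ out
candidate 4: (m,n)=(5,8) → π∥ = 5+8·τ ≈ 24.313708, π⊥ = 5+8·τ' ≈ 1.686292 ∉ [0.6, 1.2) ⇒ out
candidate 5: (m,n)=(20,12) → π∥ = 20+12·τ ≈ 48.970563, π⊥ = 20+12·τ' ≈ 15.029437 ∉ [0.6, 1.2) ⇒ out
candidate 6: (m,n)=(-2,-8) → π∥ = -2-8·τ ≈ -21.313708, π⊥ = -2-8·τ' ≈ 1.313708 ∉ [0.6, 1.2) ⇒ out
candidate 7: (m,n)=(-4,22) → π∥ = -4+22·τ ≈ 49.112698, π⊥ = -4+22·τ' ≈ -13.112698 ∉ [0.6, 1.2) ⇒ out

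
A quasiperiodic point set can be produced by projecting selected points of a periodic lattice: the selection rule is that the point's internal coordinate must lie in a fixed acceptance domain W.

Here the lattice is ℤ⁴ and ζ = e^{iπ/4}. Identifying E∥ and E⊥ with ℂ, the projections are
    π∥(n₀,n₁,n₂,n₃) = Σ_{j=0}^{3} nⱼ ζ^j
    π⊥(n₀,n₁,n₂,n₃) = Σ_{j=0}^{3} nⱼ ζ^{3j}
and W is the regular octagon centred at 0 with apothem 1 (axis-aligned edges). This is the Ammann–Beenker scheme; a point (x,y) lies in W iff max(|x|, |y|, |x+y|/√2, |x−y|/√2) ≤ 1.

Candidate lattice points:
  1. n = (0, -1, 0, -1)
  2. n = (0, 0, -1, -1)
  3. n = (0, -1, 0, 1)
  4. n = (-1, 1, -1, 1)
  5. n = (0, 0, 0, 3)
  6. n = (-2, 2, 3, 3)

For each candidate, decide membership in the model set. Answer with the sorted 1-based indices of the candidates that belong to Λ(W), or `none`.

Internal map: ζ^{3j} for j=0..3 gives (1,0), (−√2/2,√2/2), (0,−1), (√2/2,√2/2).
candidate 1: n = (0, -1, 0, -1) → π⊥ ≈ (+0.00000, -1.41421); max(|x|,|y|,|x±y|/√2) = 1.41421 > 1 ⇒ ∉ W
candidate 2: n = (0, 0, -1, -1) → π⊥ ≈ (-0.70711, +0.29289); max(|x|,|y|,|x±y|/√2) = 0.70711 ≤ 1 ⇒ ∈ W
candidate 3: n = (0, -1, 0, 1) → π⊥ ≈ (+1.41421, +0.00000); max(|x|,|y|,|x±y|/√2) = 1.41421 > 1 ⇒ ∉ W
candidate 4: n = (-1, 1, -1, 1) → π⊥ ≈ (-1.00000, +2.41421); max(|x|,|y|,|x±y|/√2) = 2.41421 > 1 ⇒ ∉ W
candidate 5: n = (0, 0, 0, 3) → π⊥ ≈ (+2.12132, +2.12132); max(|x|,|y|,|x±y|/√2) = 3.00000 > 1 ⇒ ∉ W
candidate 6: n = (-2, 2, 3, 3) → π⊥ ≈ (-1.29289, +0.53553); max(|x|,|y|,|x±y|/√2) = 1.29289 > 1 ⇒ ∉ W

2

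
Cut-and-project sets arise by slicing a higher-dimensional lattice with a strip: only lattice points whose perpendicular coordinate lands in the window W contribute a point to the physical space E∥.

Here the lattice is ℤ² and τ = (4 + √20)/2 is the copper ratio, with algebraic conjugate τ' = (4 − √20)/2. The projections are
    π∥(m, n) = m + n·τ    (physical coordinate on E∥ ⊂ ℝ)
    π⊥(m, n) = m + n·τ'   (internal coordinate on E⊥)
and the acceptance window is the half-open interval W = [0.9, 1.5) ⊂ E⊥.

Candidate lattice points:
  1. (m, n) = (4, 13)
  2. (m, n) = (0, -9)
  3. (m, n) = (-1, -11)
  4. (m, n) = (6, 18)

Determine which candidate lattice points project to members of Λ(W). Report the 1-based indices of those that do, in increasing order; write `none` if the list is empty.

1

Numerically τ ≈ 4.2361 and τ' = −1/τ ≈ -0.2361.
#1 (4,13): internal coord 4 + (13)·τ' = +0.9311; +0.9311 ∈ [0.9, 1.5) → IN Λ
#2 (0,-9): internal coord 0 + (-9)·τ' = +2.1246; +2.1246 ∉ [0.9, 1.5) → out
#3 (-1,-11): internal coord -1 + (-11)·τ' = +1.5967; +1.5967 ∉ [0.9, 1.5) → out
#4 (6,18): internal coord 6 + (18)·τ' = +1.7508; +1.7508 ∉ [0.9, 1.5) → out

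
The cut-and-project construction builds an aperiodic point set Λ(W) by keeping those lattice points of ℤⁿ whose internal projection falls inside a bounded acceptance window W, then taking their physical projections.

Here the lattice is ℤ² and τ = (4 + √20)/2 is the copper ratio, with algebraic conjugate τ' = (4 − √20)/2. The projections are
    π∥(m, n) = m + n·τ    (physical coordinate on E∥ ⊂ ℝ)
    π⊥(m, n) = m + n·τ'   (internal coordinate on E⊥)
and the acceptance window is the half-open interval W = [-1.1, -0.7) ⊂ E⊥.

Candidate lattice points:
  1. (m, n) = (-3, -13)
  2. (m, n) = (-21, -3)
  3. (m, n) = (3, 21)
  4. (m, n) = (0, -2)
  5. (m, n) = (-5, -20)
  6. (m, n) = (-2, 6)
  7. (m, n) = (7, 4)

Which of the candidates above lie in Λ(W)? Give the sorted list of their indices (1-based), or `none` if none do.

none

Compute τ' = (4−√20)/2 = -0.2361, so π⊥(m,n) = m -0.2361·n.
candidate 1: (m,n)=(-3,-13) → π∥ = -3-13·τ ≈ -58.0689, π⊥ = -3-13·τ' ≈ 0.0689 ∉ [-1.1, -0.7) ⇒ out
candidate 2: (m,n)=(-21,-3) → π∥ = -21-3·τ ≈ -33.7082, π⊥ = -21-3·τ' ≈ -20.2918 ∉ [-1.1, -0.7) ⇒ out
candidate 3: (m,n)=(3,21) → π∥ = 3+21·τ ≈ 91.9574, π⊥ = 3+21·τ' ≈ -1.9574 ∉ [-1.1, -0.7) ⇒ out
candidate 4: (m,n)=(0,-2) → π∥ = 0-2·τ ≈ -8.4721, π⊥ = 0-2·τ' ≈ 0.4721 ∉ [-1.1, -0.7) ⇒ out
candidate 5: (m,n)=(-5,-20) → π∥ = -5-20·τ ≈ -89.7214, π⊥ = -5-20·τ' ≈ -0.2786 ∉ [-1.1, -0.7) ⇒ out
candidate 6: (m,n)=(-2,6) → π∥ = -2+6·τ ≈ 23.4164, π⊥ = -2+6·τ' ≈ -3.4164 ∉ [-1.1, -0.7) ⇒ out
candidate 7: (m,n)=(7,4) → π∥ = 7+4·τ ≈ 23.9443, π⊥ = 7+4·τ' ≈ 6.0557 ∉ [-1.1, -0.7) ⇒ out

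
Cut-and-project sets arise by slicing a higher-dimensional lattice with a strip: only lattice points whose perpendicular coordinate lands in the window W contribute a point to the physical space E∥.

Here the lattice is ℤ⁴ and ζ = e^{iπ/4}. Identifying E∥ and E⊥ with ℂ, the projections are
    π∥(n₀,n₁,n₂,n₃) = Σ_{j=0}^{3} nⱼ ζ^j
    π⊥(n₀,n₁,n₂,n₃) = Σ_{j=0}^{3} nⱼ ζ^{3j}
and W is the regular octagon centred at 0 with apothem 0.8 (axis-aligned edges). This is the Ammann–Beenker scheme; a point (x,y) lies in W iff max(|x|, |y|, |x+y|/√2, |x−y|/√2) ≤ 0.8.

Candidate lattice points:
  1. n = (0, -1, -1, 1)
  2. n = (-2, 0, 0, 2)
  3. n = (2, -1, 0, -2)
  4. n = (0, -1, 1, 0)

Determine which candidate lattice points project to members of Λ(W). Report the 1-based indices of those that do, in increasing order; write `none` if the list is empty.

Internal map: ζ^{3j} for j=0..3 gives (1,0), (−√2/2,√2/2), (0,−1), (√2/2,√2/2).
#1 (0, -1, -1, 1): internal (1.4142, 1.0000); octagon support 1.7071 vs apothem 0.8 → ∉ W
#2 (-2, 0, 0, 2): internal (-0.5858, 1.4142); octagon support 1.4142 vs apothem 0.8 → ∉ W
#3 (2, -1, 0, -2): internal (1.2929, -2.1213); octagon support 2.4142 vs apothem 0.8 → ∉ W
#4 (0, -1, 1, 0): internal (0.7071, -1.7071); octagon support 1.7071 vs apothem 0.8 → ∉ W

none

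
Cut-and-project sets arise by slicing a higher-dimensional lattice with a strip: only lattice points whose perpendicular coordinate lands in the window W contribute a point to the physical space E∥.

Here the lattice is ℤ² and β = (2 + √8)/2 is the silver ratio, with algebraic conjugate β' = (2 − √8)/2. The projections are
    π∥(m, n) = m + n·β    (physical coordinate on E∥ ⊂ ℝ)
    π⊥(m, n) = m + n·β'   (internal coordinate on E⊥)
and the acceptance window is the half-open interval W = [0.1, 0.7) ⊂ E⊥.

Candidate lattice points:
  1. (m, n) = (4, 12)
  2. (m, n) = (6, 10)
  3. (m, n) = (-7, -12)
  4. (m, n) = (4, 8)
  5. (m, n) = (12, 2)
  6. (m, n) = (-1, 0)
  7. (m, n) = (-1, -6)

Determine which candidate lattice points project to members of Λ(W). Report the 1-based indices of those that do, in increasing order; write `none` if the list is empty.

4

Compute β' = (2−√8)/2 = -0.414214, so π⊥(m,n) = m -0.414214·n.
[1] lift (4,12): star map gives -0.970563; window check 0.1 ≤ -0.970563 < 0.7 is false → out
[2] lift (6,10): star map gives 1.857864; window check 0.1 ≤ 1.857864 < 0.7 is false → out
[3] lift (-7,-12): star map gives -2.029437; window check 0.1 ≤ -2.029437 < 0.7 is false → out
[4] lift (4,8): star map gives 0.686292; window check 0.1 ≤ 0.686292 < 0.7 is true → IN Λ
[5] lift (12,2): star map gives 11.171573; window check 0.1 ≤ 11.171573 < 0.7 is false → out
[6] lift (-1,0): star map gives -1.000000; window check 0.1 ≤ -1.000000 < 0.7 is false → out
[7] lift (-1,-6): star map gives 1.485281; window check 0.1 ≤ 1.485281 < 0.7 is false → out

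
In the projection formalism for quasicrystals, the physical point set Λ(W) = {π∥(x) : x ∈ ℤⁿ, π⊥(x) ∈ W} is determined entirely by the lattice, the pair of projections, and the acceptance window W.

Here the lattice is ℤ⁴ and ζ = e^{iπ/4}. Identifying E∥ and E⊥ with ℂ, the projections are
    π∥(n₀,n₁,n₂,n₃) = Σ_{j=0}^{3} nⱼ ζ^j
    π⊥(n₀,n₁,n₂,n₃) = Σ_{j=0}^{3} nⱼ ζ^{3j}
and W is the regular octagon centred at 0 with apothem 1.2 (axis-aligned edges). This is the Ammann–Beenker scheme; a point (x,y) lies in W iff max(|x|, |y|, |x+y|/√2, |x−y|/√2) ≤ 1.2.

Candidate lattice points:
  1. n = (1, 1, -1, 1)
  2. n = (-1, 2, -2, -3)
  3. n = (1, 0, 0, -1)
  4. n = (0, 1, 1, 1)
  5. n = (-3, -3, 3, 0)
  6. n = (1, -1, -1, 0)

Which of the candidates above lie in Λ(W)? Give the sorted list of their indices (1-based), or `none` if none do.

With ζ = e^{iπ/4} the internal vectors are ζ^0,ζ^3,ζ^6,ζ^9.
candidate 1: n = (1, 1, -1, 1) → π⊥ ≈ (+1.00000, +2.41421); max(|x|,|y|,|x±y|/√2) = 2.41421 > 1.2 ⇒ ∉ W
candidate 2: n = (-1, 2, -2, -3) → π⊥ ≈ (-4.53553, +1.29289); max(|x|,|y|,|x±y|/√2) = 4.53553 > 1.2 ⇒ ∉ W
candidate 3: n = (1, 0, 0, -1) → π⊥ ≈ (+0.29289, -0.70711); max(|x|,|y|,|x±y|/√2) = 0.70711 ≤ 1.2 ⇒ ∈ W
candidate 4: n = (0, 1, 1, 1) → π⊥ ≈ (+0.00000, +0.41421); max(|x|,|y|,|x±y|/√2) = 0.41421 ≤ 1.2 ⇒ ∈ W
candidate 5: n = (-3, -3, 3, 0) → π⊥ ≈ (-0.87868, -5.12132); max(|x|,|y|,|x±y|/√2) = 5.12132 > 1.2 ⇒ ∉ W
candidate 6: n = (1, -1, -1, 0) → π⊥ ≈ (+1.70711, +0.29289); max(|x|,|y|,|x±y|/√2) = 1.70711 > 1.2 ⇒ ∉ W

3, 4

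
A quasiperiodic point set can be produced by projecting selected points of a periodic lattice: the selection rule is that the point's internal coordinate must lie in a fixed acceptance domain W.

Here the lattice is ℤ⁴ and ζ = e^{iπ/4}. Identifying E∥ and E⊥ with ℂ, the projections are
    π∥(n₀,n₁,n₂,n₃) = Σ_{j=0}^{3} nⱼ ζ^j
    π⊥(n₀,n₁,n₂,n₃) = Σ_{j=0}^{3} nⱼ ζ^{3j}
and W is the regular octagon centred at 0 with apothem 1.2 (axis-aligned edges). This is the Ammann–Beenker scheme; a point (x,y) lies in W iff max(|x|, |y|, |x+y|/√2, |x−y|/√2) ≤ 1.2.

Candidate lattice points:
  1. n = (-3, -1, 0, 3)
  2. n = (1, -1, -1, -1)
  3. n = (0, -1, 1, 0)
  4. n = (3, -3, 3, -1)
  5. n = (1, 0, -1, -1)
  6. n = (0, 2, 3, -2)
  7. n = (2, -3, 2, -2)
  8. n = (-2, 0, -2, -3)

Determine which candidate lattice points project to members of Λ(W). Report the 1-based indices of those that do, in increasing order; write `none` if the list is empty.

2, 5

Internal map: ζ^{3j} for j=0..3 gives (1,0), (−√2/2,√2/2), (0,−1), (√2/2,√2/2).
candidate 1: n = (-3, -1, 0, 3) → π⊥ ≈ (-0.17157, +1.41421); max(|x|,|y|,|x±y|/√2) = 1.41421 > 1.2 ⇒ ∉ W
candidate 2: n = (1, -1, -1, -1) → π⊥ ≈ (+1.00000, -0.41421); max(|x|,|y|,|x±y|/√2) = 1.00000 ≤ 1.2 ⇒ ∈ W
candidate 3: n = (0, -1, 1, 0) → π⊥ ≈ (+0.70711, -1.70711); max(|x|,|y|,|x±y|/√2) = 1.70711 > 1.2 ⇒ ∉ W
candidate 4: n = (3, -3, 3, -1) → π⊥ ≈ (+4.41421, -5.82843); max(|x|,|y|,|x±y|/√2) = 7.24264 > 1.2 ⇒ ∉ W
candidate 5: n = (1, 0, -1, -1) → π⊥ ≈ (+0.29289, +0.29289); max(|x|,|y|,|x±y|/√2) = 0.41421 ≤ 1.2 ⇒ ∈ W
candidate 6: n = (0, 2, 3, -2) → π⊥ ≈ (-2.82843, -3.00000); max(|x|,|y|,|x±y|/√2) = 4.12132 > 1.2 ⇒ ∉ W
candidate 7: n = (2, -3, 2, -2) → π⊥ ≈ (+2.70711, -5.53553); max(|x|,|y|,|x±y|/√2) = 5.82843 > 1.2 ⇒ ∉ W
candidate 8: n = (-2, 0, -2, -3) → π⊥ ≈ (-4.12132, -0.12132); max(|x|,|y|,|x±y|/√2) = 4.12132 > 1.2 ⇒ ∉ W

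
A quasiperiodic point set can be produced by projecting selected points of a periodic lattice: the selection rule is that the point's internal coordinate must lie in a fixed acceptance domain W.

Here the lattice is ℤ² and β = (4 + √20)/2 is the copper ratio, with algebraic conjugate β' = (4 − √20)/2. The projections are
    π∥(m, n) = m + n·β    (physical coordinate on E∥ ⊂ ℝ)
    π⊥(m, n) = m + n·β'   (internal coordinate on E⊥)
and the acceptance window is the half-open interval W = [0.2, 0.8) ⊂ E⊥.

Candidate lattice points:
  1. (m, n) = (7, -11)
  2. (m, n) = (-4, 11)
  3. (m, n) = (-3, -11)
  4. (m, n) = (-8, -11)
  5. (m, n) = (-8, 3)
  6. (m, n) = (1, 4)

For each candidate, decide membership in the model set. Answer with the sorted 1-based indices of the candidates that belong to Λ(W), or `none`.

none

β' = (4−√20)/2 ≈ -0.23607.
candidate 1: (m,n)=(7,-11) → π∥ = 7-11·β ≈ -39.59675, π⊥ = 7-11·β' ≈ 9.59675 ∉ [0.2, 0.8) ⇒ out
candidate 2: (m,n)=(-4,11) → π∥ = -4+11·β ≈ 42.59675, π⊥ = -4+11·β' ≈ -6.59675 ∉ [0.2, 0.8) ⇒ out
candidate 3: (m,n)=(-3,-11) → π∥ = -3-11·β ≈ -49.59675, π⊥ = -3-11·β' ≈ -0.40325 ∉ [0.2, 0.8) ⇒ out
candidate 4: (m,n)=(-8,-11) → π∥ = -8-11·β ≈ -54.59675, π⊥ = -8-11·β' ≈ -5.40325 ∉ [0.2, 0.8) ⇒ out
candidate 5: (m,n)=(-8,3) → π∥ = -8+3·β ≈ 4.70820, π⊥ = -8+3·β' ≈ -8.70820 ∉ [0.2, 0.8) ⇒ out
candidate 6: (m,n)=(1,4) → π∥ = 1+4·β ≈ 17.94427, π⊥ = 1+4·β' ≈ 0.05573 ∉ [0.2, 0.8) ⇒ out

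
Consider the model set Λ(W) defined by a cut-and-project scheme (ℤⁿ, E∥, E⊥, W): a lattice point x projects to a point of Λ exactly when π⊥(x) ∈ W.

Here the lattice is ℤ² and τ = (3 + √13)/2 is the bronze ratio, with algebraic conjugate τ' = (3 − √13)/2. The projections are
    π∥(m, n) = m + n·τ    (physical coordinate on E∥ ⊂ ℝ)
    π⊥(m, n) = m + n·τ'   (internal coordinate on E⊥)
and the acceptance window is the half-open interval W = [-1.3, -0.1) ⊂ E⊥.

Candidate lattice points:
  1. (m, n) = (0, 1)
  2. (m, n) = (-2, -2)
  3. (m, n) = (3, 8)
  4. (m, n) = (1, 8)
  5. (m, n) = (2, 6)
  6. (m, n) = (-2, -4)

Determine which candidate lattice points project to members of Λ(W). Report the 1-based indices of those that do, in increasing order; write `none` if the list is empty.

1, 6

τ' = (3−√13)/2 ≈ -0.30278.
candidate 1: (m,n)=(0,1) → π∥ = 0+1·τ ≈ 3.30278, π⊥ = 0+1·τ' ≈ -0.30278 ∈ [-1.3, -0.1) ⇒ IN Λ
candidate 2: (m,n)=(-2,-2) → π∥ = -2-2·τ ≈ -8.60555, π⊥ = -2-2·τ' ≈ -1.39445 ∉ [-1.3, -0.1) ⇒ out
candidate 3: (m,n)=(3,8) → π∥ = 3+8·τ ≈ 29.42221, π⊥ = 3+8·τ' ≈ 0.57779 ∉ [-1.3, -0.1) ⇒ out
candidate 4: (m,n)=(1,8) → π∥ = 1+8·τ ≈ 27.42221, π⊥ = 1+8·τ' ≈ -1.42221 ∉ [-1.3, -0.1) ⇒ out
candidate 5: (m,n)=(2,6) → π∥ = 2+6·τ ≈ 21.81665, π⊥ = 2+6·τ' ≈ 0.18335 ∉ [-1.3, -0.1) ⇒ out
candidate 6: (m,n)=(-2,-4) → π∥ = -2-4·τ ≈ -15.21110, π⊥ = -2-4·τ' ≈ -0.78890 ∈ [-1.3, -0.1) ⇒ IN Λ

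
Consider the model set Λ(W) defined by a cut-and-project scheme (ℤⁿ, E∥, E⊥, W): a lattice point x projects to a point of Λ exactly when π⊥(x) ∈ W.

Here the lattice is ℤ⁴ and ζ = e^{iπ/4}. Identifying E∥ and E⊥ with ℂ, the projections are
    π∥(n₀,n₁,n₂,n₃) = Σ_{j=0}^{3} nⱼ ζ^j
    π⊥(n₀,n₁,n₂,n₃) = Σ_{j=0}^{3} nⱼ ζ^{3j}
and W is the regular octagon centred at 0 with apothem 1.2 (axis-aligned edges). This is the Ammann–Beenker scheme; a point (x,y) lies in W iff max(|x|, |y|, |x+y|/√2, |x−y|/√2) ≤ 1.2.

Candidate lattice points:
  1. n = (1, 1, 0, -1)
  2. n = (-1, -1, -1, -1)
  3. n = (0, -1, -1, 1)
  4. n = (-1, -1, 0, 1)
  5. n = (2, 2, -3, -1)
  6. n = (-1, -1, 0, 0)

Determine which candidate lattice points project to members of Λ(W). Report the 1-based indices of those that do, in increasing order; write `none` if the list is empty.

1, 2, 4, 6

Internal map: ζ^{3j} for j=0..3 gives (1,0), (−√2/2,√2/2), (0,−1), (√2/2,√2/2).
#1 (1, 1, 0, -1): internal (-0.41421, 0.00000); octagon support 0.41421 vs apothem 1.2 → ∈ W
#2 (-1, -1, -1, -1): internal (-1.00000, -0.41421); octagon support 1.00000 vs apothem 1.2 → ∈ W
#3 (0, -1, -1, 1): internal (1.41421, 1.00000); octagon support 1.70711 vs apothem 1.2 → ∉ W
#4 (-1, -1, 0, 1): internal (0.41421, 0.00000); octagon support 0.41421 vs apothem 1.2 → ∈ W
#5 (2, 2, -3, -1): internal (-0.12132, 3.70711); octagon support 3.70711 vs apothem 1.2 → ∉ W
#6 (-1, -1, 0, 0): internal (-0.29289, -0.70711); octagon support 0.70711 vs apothem 1.2 → ∈ W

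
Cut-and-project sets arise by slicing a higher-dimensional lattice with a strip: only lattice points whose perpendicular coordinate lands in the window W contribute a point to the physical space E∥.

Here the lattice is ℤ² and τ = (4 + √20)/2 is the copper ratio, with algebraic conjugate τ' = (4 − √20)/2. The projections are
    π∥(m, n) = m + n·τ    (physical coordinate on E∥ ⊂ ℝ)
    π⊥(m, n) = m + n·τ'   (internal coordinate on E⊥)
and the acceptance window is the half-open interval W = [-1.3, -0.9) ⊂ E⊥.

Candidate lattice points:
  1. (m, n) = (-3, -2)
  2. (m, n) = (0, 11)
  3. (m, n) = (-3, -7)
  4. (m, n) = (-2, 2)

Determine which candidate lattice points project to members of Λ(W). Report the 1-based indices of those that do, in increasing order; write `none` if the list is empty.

none

Numerically τ ≈ 4.23607 and τ' = −1/τ ≈ -0.23607.
candidate 1: (m,n)=(-3,-2) → π∥ = -3-2·τ ≈ -11.47214, π⊥ = -3-2·τ' ≈ -2.52786 ∉ [-1.3, -0.9) ⇒ out
candidate 2: (m,n)=(0,11) → π∥ = 0+11·τ ≈ 46.59675, π⊥ = 0+11·τ' ≈ -2.59675 ∉ [-1.3, -0.9) ⇒ out
candidate 3: (m,n)=(-3,-7) → π∥ = -3-7·τ ≈ -32.65248, π⊥ = -3-7·τ' ≈ -1.34752 ∉ [-1.3, -0.9) ⇒ out
candidate 4: (m,n)=(-2,2) → π∥ = -2+2·τ ≈ 6.47214, π⊥ = -2+2·τ' ≈ -2.47214 ∉ [-1.3, -0.9) ⇒ out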